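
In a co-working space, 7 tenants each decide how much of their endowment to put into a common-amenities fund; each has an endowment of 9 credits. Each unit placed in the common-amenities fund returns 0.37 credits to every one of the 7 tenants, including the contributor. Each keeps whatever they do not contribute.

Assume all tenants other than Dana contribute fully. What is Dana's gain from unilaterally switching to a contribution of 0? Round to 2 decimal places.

Switching from a contribution of 9 to 0 lets Dana keep an extra 9 credits, but lowers the common-amenities fund by 9, which costs Dana their own share of that drop: 0.37 × 9 = 3.33.
Net gain = 9 − 3.33 = 5.67. The private return per contributed unit (0.37) is below 1, so free-riding is indeed the best response regardless of what the others do.

5.67 credits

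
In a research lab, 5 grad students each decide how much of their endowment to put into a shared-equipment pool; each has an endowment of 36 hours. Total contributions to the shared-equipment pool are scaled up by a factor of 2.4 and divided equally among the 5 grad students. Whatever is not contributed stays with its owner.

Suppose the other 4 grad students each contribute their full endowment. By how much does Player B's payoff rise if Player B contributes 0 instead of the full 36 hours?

18.72 hours

Switching from a contribution of 36 to 0 lets Player B keep an extra 36 hours, but lowers the shared-equipment pool by 36, which costs Player B their own share of that drop: 2.4/5 × 36 = 17.28.
Net gain = 36 − 17.28 = 18.72. The private return per contributed unit (0.4800) is below 1, so free-riding is indeed the best response regardless of what the others do.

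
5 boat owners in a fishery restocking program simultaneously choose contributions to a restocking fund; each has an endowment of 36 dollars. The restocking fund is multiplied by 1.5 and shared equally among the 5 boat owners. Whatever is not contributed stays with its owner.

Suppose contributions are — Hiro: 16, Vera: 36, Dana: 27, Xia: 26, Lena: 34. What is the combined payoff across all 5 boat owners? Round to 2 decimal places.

249.50 dollars

Total contributed: 16 + 36 + 27 + 26 + 34 = 139; total kept: 5 × 36 − 139 = 41.
The restocking fund pays out 1.5 × 139 = 208.50 in aggregate.
Group total = 41 + 208.50 = 249.50.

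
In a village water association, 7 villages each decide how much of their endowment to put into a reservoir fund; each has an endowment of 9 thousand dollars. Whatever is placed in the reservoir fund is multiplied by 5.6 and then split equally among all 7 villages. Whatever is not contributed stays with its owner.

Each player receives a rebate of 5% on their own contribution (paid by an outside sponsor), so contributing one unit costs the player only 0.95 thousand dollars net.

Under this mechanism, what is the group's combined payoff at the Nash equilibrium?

63.00 thousand dollars

Even with the mechanism, each unit contributed returns only (5.6/7) / 0.95 = 0.8421 per unit of net cost, so contributing nothing is still dominant.
At the Nash equilibrium no one contributes; group total payoff = 7 × 9 = 63.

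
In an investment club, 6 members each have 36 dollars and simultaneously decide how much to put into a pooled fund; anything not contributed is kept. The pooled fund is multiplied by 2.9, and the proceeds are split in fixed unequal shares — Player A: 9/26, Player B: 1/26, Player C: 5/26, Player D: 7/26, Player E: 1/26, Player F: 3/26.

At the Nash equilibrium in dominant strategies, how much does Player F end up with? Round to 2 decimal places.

A player with share s gets back 2.9·s per unit contributed, so full contribution is dominant for anyone with s > 1/2.9 = 0.3448 and zero contribution is dominant for anyone below.
Player A alone (share 9/26) is above the threshold, contributing 36; the remaining 5 contribute 0. Total contributed: 36.
Player F keeps 36 and receives 2.9 × 36 × 3/26 = 12.05 from the pooled fund, for a payoff of 48.05.

48.05 dollars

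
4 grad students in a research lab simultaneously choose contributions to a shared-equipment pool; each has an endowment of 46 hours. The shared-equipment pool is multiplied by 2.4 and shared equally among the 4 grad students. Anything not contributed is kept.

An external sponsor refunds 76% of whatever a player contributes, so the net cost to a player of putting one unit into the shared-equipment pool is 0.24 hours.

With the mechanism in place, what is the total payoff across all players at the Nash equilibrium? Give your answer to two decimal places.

With the mechanism, a contributed unit returns (2.4/4) / 0.24 = 2.5000 per unit of net cost to the contributor — now above 1 — so contributing fully is weakly dominant for every player.
At the Nash equilibrium everyone contributes 46. Group total payoff = 4 × (46 × 0.76 + 2.4 × 46) = 581.44.

581.44 hours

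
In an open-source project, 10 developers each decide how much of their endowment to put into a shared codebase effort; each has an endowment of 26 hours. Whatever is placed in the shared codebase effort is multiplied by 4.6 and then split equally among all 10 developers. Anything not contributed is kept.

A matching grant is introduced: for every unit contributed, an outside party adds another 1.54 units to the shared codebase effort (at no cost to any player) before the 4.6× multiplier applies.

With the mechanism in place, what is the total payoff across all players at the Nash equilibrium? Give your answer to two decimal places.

Under the mechanism each unit contributed yields 4.6 × 2.54 / 10 = 1.1684 back to its contributor per unit of net cost, which exceeds 1, making full contribution the dominant choice for everyone.
So the Nash equilibrium is full contribution by all 10; the group earns 4.6 × 2.54 × 260 = 3037.84.

3037.84 hours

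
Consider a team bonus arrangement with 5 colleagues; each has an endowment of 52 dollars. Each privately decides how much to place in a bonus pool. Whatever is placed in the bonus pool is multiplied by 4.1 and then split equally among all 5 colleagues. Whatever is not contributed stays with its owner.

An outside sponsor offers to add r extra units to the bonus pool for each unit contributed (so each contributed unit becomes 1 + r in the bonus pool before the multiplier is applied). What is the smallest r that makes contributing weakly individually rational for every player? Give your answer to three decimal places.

With matching at rate r, one contributed unit becomes (1 + r) in the bonus pool and returns 4.1 × (1 + r) / 5 to the contributor.
Setting this equal to 1: 1 + r = 5/4.1 = 1.2195.
So the minimum matching rate is r = 1.2195 − 1 = 0.220.

0.220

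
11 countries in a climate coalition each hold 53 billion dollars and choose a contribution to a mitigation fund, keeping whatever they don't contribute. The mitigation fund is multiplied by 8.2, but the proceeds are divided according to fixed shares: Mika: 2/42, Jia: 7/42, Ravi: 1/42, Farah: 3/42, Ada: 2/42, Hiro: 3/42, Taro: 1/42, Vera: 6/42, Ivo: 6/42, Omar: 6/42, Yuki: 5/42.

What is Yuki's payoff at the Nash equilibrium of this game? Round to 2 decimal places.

259.95 billion dollars

Player j's private return per contributed unit is 8.2 × (j's share). Contributing is weakly dominant for j when that share is at least 1/8.2 = 0.1220, and contributing 0 is dominant otherwise.
The shares above 0.1220 belong to Jia, Vera, Ivo and Omar, contributing 53 each; the remaining 7 contribute 0. Total contributed: 212.
Yuki keeps 53 and receives 8.2 × 212 × 5/42 = 206.95 from the mitigation fund, for a payoff of 259.95.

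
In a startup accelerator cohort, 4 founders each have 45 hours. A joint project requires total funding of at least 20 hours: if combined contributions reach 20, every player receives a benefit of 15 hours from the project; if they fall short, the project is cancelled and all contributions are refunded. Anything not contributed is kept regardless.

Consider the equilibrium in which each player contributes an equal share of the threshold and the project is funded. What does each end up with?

Equal share of the threshold: 20/4 = 5.
At this profile no one gains by cutting their contribution: any cut drops the total below 20, the project is cancelled, contributions are refunded, and the deviator ends with 45, which is less than 45 − 5 + 15 = 55. Contributing more than 5 just wastes the excess. So contributing exactly 5 is a best response.
Each player's payoff: 45 − 5 + 15 = 55.

55 hours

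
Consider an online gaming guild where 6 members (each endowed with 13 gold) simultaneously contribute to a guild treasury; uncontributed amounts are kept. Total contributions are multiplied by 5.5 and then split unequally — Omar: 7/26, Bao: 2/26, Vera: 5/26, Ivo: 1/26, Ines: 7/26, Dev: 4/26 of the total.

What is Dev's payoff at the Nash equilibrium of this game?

46.00 gold

A player with share s gets back 5.5·s per unit contributed, so full contribution is dominant for anyone with s > 1/5.5 = 0.1818 and zero contribution is dominant for anyone below.
Omar, Vera and Ines clear that bar, contributing 13 each; the remaining 3 contribute 0. Total contributed: 39.
Dev keeps 13 and receives 5.5 × 39 × 4/26 = 33.00 from the guild treasury, for a payoff of 46.00.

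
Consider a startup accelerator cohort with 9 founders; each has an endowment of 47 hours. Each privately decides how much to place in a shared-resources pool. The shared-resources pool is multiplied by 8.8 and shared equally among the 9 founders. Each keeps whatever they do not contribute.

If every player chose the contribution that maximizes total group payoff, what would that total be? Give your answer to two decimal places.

Each contributed unit returns 8.800 to the group as a whole (0.9778 to each of 9 players), which exceeds 1, so the social optimum is full contribution: group total = 8.800 × 423 = 3722.40.

3722.40 hours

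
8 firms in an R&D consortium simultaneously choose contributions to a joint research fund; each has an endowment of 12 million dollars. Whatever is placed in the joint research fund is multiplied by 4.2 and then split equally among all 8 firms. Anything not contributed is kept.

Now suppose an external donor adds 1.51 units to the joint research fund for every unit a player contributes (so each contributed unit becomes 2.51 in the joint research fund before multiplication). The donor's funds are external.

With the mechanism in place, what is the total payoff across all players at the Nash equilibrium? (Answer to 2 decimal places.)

1012.03 million dollars

With the mechanism, a contributed unit returns 4.2 × 2.51 / 8 = 1.3178 per unit of net cost to the contributor — now above 1 — so contributing fully is weakly dominant for every player.
So the Nash equilibrium is full contribution by all 8; the group earns 4.2 × 2.51 × 96 = 1012.03.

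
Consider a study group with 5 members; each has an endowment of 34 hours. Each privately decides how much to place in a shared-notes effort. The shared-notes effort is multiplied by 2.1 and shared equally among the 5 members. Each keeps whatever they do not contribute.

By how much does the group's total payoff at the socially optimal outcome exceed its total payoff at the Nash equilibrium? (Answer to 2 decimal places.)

Each contributed unit returns 2.1/5 = 0.4200 to its contributor — below 1 — so contributing 0 is dominant for every player. At the Nash equilibrium everyone keeps their 34, and the group total is 5 × 34 = 170.
Each contributed unit returns 2.100 to the group as a whole (0.4200 to each of 5 players), which exceeds 1, so the social optimum is full contribution: group total = 2.100 × 170 = 357.00.
Efficiency loss = 357.00 − 170 = 187.00.

187.00 hours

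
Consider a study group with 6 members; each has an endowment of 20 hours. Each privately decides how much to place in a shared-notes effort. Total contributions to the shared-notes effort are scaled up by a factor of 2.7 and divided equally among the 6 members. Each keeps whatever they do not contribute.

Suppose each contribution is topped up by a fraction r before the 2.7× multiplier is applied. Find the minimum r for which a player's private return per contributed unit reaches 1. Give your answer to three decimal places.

1.222

With matching at rate r, one contributed unit becomes (1 + r) in the shared-notes effort and returns 2.7 × (1 + r) / 6 to the contributor.
Setting this equal to 1: 1 + r = 6/2.7 = 2.2222.
So the minimum matching rate is r = 2.2222 − 1 = 1.222.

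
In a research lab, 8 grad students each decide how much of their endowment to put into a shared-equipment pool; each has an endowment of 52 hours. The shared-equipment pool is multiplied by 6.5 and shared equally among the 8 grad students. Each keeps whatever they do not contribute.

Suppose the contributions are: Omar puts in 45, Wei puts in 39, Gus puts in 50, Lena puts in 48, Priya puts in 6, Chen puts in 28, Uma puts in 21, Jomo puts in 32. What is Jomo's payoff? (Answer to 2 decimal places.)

238.56 hours

Total contributed: 45 + 39 + 50 + 48 + 6 + 28 + 21 + 32 = 269.
Each receives 6.5 × 269 / 8 = 218.56 from the shared-equipment pool.
Jomo keeps 52 − 32 = 20, so Jomo's payoff is 20 + 218.56 = 238.56.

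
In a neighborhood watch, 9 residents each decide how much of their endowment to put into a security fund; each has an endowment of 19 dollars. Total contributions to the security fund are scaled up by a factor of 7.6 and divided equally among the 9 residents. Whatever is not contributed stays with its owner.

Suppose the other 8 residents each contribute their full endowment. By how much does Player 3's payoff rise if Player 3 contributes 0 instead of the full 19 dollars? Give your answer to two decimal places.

Switching from a contribution of 19 to 0 lets Player 3 keep an extra 19 dollars, but lowers the security fund by 19, which costs Player 3 their own share of that drop: 7.6/9 × 19 = 16.04.
Net gain = 19 − 16.04 = 2.96. The private return per contributed unit (0.8444) is below 1, so free-riding is indeed the best response regardless of what the others do.

2.96 dollars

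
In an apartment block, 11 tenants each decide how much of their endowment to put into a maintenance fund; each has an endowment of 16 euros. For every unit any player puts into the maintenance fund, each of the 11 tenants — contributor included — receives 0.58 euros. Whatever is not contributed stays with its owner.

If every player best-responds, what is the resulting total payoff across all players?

176.00 euros

The private return per contributed unit is 0.58 < 1, so contributing 0 is dominant for every player. At the Nash equilibrium everyone keeps their 16, and the group total is 11 × 16 = 176.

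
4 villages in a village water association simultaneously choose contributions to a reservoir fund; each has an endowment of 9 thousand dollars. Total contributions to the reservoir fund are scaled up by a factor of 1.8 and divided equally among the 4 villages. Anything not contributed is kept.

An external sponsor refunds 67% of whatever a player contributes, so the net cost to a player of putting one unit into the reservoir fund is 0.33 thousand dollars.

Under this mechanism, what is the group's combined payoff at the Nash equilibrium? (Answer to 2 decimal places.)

Under the mechanism each unit contributed yields (1.8/4) / 0.33 = 1.3636 back to its contributor per unit of net cost, which exceeds 1, making full contribution the dominant choice for everyone.
At the Nash equilibrium everyone contributes 9. Group total payoff = 4 × (9 × 0.67 + 1.8 × 9) = 88.92.

88.92 thousand dollars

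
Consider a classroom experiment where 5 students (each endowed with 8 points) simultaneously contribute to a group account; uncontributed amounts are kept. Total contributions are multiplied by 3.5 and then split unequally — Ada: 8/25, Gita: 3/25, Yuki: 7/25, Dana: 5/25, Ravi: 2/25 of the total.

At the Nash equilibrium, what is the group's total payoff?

A player with share s gets back 3.5·s per unit contributed, so full contribution is dominant for anyone with s > 1/3.5 = 0.2857 and zero contribution is dominant for anyone below.
The only share above 0.2857 is Ada's 8/25, contributing 8; the remaining 4 contribute 0. Total contributed: 8.
The group account pays out 3.5 × 8 = 28.00 in total (split across the unequal shares, but the aggregate is all that matters for the group sum).
The 4 free-riders keep 8 each, adding 32. Group total = 32 + 28.00 = 60.00.

60.00 points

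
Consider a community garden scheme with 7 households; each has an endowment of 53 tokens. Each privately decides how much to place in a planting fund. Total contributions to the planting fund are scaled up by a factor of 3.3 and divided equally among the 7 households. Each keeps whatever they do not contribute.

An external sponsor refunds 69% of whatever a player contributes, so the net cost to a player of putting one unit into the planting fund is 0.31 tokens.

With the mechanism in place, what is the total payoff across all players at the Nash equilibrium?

With the mechanism, a contributed unit returns (3.3/7) / 0.31 = 1.5207 per unit of net cost to the contributor — now above 1 — so contributing fully is weakly dominant for every player.
At the Nash equilibrium everyone contributes 53. Group total payoff = 7 × (53 × 0.69 + 3.3 × 53) = 1480.29.

1480.29 tokens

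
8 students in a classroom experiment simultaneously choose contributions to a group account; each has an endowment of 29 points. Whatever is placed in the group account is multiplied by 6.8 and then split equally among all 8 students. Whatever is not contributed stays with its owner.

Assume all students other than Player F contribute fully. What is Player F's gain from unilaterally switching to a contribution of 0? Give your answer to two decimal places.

4.35 points

Switching from a contribution of 29 to 0 lets Player F keep an extra 29 points, but lowers the group account by 29, which costs Player F their own share of that drop: 6.8/8 × 29 = 24.65.
Net gain = 29 − 24.65 = 4.35. The private return per contributed unit (0.8500) is below 1, so free-riding is indeed the best response regardless of what the others do.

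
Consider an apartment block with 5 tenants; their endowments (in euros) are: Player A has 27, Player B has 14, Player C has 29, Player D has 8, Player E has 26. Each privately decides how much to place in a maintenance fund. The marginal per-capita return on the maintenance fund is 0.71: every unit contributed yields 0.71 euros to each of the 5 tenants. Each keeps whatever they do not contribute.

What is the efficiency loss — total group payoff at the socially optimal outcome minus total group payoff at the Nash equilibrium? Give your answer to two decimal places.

The private return per contributed unit is 0.71 < 1 for everyone, so the Nash equilibrium is zero contribution and the group total is Σ E_j = 27 + 14 + 29 + 8 + 26 = 104.
Each contributed unit returns 3.550 to the group, so the social optimum is full contribution by everyone: group total = 3.550 × 104 = 369.20.
Efficiency loss = (3.550 − 1) × 104 = 265.20.

265.20 euros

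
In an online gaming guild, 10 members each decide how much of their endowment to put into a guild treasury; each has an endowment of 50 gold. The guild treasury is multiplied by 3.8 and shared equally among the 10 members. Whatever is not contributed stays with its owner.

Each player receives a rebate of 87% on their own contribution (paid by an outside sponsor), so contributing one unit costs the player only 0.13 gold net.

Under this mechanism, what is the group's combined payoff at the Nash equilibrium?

The effective private return per unit is now (3.8/10) / 0.13 = 2.9231 > 1, so every player's dominant strategy flips to full contribution.
So the Nash equilibrium is full contribution by all 10; the group earns 10 × (50 × 0.87 + 3.8 × 50) = 2335.00.

2335.00 gold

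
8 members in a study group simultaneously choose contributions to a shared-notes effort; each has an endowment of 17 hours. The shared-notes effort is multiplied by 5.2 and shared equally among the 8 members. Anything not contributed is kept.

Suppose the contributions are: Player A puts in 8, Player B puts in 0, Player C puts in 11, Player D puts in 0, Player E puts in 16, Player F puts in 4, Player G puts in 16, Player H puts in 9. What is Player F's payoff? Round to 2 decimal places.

54.60 hours

Total contributed: 8 + 0 + 11 + 0 + 16 + 4 + 16 + 9 = 64.
Each receives 5.2 × 64 / 8 = 41.60 from the shared-notes effort.
Player F keeps 17 − 4 = 13, so Player F's payoff is 13 + 41.60 = 54.60.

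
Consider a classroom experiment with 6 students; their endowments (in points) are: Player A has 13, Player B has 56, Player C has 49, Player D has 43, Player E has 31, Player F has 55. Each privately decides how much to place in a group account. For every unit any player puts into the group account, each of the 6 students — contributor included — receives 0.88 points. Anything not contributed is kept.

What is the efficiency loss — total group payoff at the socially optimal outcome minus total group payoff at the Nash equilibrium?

The private return per contributed unit is 0.88 < 1 for everyone, so the Nash equilibrium is zero contribution and the group total is Σ E_j = 13 + 56 + 49 + 43 + 31 + 55 = 247.
Each contributed unit returns 5.280 to the group, so the social optimum is full contribution by everyone: group total = 5.280 × 247 = 1304.16.
Efficiency loss = (5.280 − 1) × 247 = 1057.16.

1057.16 points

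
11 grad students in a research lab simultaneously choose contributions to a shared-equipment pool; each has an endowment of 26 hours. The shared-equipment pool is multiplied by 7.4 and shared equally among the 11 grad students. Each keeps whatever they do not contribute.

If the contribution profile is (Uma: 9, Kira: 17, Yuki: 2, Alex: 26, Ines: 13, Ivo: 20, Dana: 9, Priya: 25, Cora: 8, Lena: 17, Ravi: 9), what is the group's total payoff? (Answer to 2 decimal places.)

1278.00 hours

Total contributed: 9 + 17 + 2 + 26 + 13 + 20 + 9 + 25 + 8 + 17 + 9 = 155; total kept: 11 × 26 − 155 = 131.
The shared-equipment pool pays out 7.4 × 155 = 1147.00 in aggregate.
Group total = 131 + 1147.00 = 1278.00.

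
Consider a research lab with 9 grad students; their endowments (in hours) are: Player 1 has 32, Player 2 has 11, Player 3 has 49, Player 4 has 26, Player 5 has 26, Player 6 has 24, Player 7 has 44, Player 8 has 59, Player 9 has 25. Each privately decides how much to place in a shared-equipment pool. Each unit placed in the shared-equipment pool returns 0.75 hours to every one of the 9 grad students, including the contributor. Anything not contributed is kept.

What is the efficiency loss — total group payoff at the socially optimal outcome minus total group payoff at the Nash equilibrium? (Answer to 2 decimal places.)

1702.00 hours

The private return per contributed unit is 0.75 < 1 for everyone, so the Nash equilibrium is zero contribution and the group total is Σ E_j = 32 + 11 + 49 + 26 + 26 + 24 + 44 + 59 + 25 = 296.
Each contributed unit returns 6.750 to the group, so the social optimum is full contribution by everyone: group total = 6.750 × 296 = 1998.00.
Efficiency loss = (6.750 − 1) × 296 = 1702.00.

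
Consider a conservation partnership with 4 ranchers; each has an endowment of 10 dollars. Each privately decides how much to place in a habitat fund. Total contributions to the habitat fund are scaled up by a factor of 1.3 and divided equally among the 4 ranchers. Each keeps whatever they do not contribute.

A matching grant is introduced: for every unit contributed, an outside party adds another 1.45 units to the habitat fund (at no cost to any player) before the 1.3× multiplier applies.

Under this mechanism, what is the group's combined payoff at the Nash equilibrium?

40.00 dollars

Even with the mechanism, each unit contributed returns only 1.3 × 2.45 / 4 = 0.7963 per unit of net cost, so contributing nothing is still dominant.
Everyone keeps their endowment and the group total is 4 × 10 = 40.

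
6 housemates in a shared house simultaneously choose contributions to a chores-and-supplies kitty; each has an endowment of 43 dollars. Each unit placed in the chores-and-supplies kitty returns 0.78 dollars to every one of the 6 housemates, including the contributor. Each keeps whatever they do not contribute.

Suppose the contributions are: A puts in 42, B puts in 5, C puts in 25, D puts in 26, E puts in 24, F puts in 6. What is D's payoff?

116.84 dollars

Total contributed: 42 + 5 + 25 + 26 + 24 + 6 = 128.
Each receives 0.78 × 128 = 99.84 from the chores-and-supplies kitty.
D keeps 43 − 26 = 17, so D's payoff is 17 + 99.84 = 116.84.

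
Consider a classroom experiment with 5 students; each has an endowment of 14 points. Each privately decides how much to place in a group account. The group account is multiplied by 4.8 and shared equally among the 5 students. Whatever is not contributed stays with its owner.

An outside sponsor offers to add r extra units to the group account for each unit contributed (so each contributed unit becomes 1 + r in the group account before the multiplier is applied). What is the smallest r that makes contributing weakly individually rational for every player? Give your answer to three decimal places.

0.042

With matching at rate r, one contributed unit becomes (1 + r) in the group account and returns 4.8 × (1 + r) / 5 to the contributor.
Setting this equal to 1: 1 + r = 5/4.8 = 1.0417.
So the minimum matching rate is r = 1.0417 − 1 = 0.042.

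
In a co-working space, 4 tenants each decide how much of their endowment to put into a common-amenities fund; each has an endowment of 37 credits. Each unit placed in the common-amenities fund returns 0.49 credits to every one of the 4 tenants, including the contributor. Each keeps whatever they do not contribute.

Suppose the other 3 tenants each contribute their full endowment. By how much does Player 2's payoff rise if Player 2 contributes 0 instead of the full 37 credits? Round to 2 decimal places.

18.87 credits

Switching from a contribution of 37 to 0 lets Player 2 keep an extra 37 credits, but lowers the common-amenities fund by 37, which costs Player 2 their own share of that drop: 0.49 × 37 = 18.13.
Net gain = 37 − 18.13 = 18.87. The private return per contributed unit (0.49) is below 1, so free-riding is indeed the best response regardless of what the others do.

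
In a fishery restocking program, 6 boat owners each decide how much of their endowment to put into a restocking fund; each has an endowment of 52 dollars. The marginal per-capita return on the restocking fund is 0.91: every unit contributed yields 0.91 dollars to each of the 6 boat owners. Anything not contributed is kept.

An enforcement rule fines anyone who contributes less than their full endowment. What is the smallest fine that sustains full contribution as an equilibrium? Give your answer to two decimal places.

Given the others contribute fully, the best deviation is to contribute 0 (any partial contribution still incurs the fine and gives up units whose private return 0.91 is below 1).
Deviating from 52 to 0 saves 52 dollars but forfeits the deviator's share of the drop in the restocking fund: 0.91 × 52 = 47.32.
So the deviation gain is 52 − 47.32 = 4.68, and the fine must be at least 4.68 dollars to wipe it out.

4.68 dollars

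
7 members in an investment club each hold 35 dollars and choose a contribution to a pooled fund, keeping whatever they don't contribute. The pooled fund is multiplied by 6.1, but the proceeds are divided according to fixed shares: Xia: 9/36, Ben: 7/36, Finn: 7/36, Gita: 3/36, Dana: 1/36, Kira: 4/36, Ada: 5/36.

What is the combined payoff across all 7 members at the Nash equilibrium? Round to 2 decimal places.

780.50 dollars

A player with share s gets back 6.1·s per unit contributed, so full contribution is dominant for anyone with s > 1/6.1 = 0.1639 and zero contribution is dominant for anyone below.
Xia, Ben and Finn are above the threshold, contributing 35 each; the remaining 4 contribute 0. Total contributed: 105.
The pooled fund pays out 6.1 × 105 = 640.50 in total (split across the unequal shares, but the aggregate is all that matters for the group sum).
The 4 free-riders keep 35 each, adding 140. Group total = 140 + 640.50 = 780.50.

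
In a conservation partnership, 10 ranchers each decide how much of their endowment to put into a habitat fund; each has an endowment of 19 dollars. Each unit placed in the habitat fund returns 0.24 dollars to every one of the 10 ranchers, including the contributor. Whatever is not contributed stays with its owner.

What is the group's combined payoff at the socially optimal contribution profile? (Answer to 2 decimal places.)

Each contributed unit returns 2.400 to the group as a whole (0.24 to each of 10 players), which exceeds 1, so the social optimum is full contribution: group total = 2.400 × 190 = 456.00.

456.00 dollars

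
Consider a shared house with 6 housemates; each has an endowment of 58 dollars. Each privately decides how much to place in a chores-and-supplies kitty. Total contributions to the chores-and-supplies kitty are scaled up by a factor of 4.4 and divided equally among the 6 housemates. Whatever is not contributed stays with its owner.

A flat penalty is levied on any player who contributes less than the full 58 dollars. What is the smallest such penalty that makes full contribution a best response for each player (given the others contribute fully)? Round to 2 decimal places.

Given the others contribute fully, the best deviation is to contribute 0 (any partial contribution still incurs the fine and gives up units whose private return 0.7333 is below 1).
Deviating from 58 to 0 saves 58 dollars but forfeits the deviator's share of the drop in the chores-and-supplies kitty: 4.4/6 × 58 = 42.53.
So the deviation gain is 58 − 42.53 = 15.47, and the fine must be at least 15.47 dollars to wipe it out.

15.47 dollars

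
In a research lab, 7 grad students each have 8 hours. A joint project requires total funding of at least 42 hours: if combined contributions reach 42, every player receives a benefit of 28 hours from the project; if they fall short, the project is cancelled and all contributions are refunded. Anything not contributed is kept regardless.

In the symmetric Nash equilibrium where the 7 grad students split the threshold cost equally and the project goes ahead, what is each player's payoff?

30 hours

Equal share of the threshold: 42/7 = 6.
At this profile no one gains by cutting their contribution: any cut drops the total below 42, the project is cancelled, contributions are refunded, and the deviator ends with 8, which is less than 8 − 6 + 28 = 30. Contributing more than 6 just wastes the excess. So contributing exactly 6 is a best response.
Each player's payoff: 8 − 6 + 28 = 30.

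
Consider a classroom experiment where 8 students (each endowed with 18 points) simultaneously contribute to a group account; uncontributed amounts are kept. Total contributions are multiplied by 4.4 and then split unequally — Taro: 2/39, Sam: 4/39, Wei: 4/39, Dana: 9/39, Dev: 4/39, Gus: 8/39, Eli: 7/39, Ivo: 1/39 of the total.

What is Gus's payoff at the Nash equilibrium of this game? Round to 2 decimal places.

For player j, contributing a unit is worthwhile iff 4.4 × (j's share) ≥ 1, i.e. iff j's share is at least 0.2273.
Only Dana (9/39) clears that bar, contributing 18; the remaining 7 contribute 0. Total contributed: 18.
Gus keeps 18 and receives 4.4 × 18 × 8/39 = 16.25 from the group account, for a payoff of 34.25.

34.25 points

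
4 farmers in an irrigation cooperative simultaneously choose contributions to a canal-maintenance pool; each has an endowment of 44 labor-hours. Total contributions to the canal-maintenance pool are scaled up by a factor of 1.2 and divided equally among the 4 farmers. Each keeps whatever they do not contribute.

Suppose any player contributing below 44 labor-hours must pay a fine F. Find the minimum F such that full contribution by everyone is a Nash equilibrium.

Given the others contribute fully, the best deviation is to contribute 0 (any partial contribution still incurs the fine and gives up units whose private return 0.3000 is below 1).
Deviating from 44 to 0 saves 44 labor-hours but forfeits the deviator's share of the drop in the canal-maintenance pool: 1.2/4 × 44 = 13.20.
So the deviation gain is 44 − 13.20 = 30.80, and the fine must be at least 30.80 labor-hours to wipe it out.

30.80 labor-hours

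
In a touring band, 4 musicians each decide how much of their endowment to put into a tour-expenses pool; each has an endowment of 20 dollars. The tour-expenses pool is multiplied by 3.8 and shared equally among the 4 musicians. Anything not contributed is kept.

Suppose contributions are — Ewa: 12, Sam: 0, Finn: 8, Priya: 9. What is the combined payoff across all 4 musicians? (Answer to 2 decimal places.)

Total contributed: 12 + 0 + 8 + 9 = 29; total kept: 4 × 20 − 29 = 51.
The tour-expenses pool pays out 3.8 × 29 = 110.20 in aggregate.
Group total = 51 + 110.20 = 161.20.

161.20 dollars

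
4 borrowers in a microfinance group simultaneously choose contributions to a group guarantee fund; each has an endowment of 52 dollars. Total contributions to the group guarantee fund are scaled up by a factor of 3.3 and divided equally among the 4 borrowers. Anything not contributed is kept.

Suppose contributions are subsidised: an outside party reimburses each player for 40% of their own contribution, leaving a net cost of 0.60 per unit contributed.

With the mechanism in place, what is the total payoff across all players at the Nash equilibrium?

769.60 dollars

The effective private return per unit is now (3.3/4) / 0.60 = 1.3750 > 1, so every player's dominant strategy flips to full contribution.
At the Nash equilibrium everyone contributes 52. Group total payoff = 4 × (52 × 0.40 + 3.3 × 52) = 769.60.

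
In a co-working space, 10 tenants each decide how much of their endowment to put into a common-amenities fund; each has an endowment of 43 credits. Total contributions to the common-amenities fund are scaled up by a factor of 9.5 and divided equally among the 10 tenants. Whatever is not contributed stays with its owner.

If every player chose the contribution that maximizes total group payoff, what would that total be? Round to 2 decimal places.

4085.00 credits

Each contributed unit returns 9.500 to the group as a whole (0.9500 to each of 10 players), which exceeds 1, so the social optimum is full contribution: group total = 9.500 × 430 = 4085.00.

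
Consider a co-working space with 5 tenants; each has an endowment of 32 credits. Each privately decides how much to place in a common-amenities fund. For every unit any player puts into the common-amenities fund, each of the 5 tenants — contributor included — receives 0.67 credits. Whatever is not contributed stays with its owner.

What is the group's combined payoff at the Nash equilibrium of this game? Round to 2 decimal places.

The private return per contributed unit is 0.67 < 1, so contributing 0 is dominant for every player. At the Nash equilibrium everyone keeps their 32, and the group total is 5 × 32 = 160.

160.00 credits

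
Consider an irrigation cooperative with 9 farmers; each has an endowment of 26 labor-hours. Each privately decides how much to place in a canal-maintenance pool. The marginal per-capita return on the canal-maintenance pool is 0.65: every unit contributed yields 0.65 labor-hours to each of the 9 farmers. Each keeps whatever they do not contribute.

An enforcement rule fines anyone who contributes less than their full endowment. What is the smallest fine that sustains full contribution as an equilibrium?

Given the others contribute fully, the best deviation is to contribute 0 (any partial contribution still incurs the fine and gives up units whose private return 0.65 is below 1).
Deviating from 26 to 0 saves 26 labor-hours but forfeits the deviator's share of the drop in the canal-maintenance pool: 0.65 × 26 = 16.90.
So the deviation gain is 26 − 16.90 = 9.10, and the fine must be at least 9.10 labor-hours to wipe it out.

9.10 labor-hours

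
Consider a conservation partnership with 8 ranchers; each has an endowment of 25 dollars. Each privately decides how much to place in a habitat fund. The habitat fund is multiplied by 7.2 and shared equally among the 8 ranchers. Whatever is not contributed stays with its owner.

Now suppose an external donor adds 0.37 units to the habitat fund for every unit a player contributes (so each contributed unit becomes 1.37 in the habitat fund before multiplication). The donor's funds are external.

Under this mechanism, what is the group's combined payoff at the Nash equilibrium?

1972.80 dollars

The effective private return per unit is now 7.2 × 1.37 / 8 = 1.2330 > 1, so every player's dominant strategy flips to full contribution.
At the Nash equilibrium everyone contributes 25. Group total payoff = 7.2 × 1.37 × 200 = 1972.80.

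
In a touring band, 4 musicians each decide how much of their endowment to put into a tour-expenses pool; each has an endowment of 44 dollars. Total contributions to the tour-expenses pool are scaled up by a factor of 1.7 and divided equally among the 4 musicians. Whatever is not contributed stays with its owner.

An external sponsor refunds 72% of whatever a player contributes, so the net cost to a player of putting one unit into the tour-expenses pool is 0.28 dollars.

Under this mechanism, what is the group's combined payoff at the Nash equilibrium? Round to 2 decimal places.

425.92 dollars

Under the mechanism each unit contributed yields (1.7/4) / 0.28 = 1.5179 back to its contributor per unit of net cost, which exceeds 1, making full contribution the dominant choice for everyone.
So the Nash equilibrium is full contribution by all 4; the group earns 4 × (44 × 0.72 + 1.7 × 44) = 425.92.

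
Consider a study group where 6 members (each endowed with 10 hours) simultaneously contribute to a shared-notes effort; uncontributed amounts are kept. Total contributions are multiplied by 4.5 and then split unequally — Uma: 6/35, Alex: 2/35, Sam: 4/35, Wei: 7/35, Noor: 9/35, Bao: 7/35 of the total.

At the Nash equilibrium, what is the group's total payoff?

For player j, contributing a unit is worthwhile iff 4.5 × (j's share) ≥ 1, i.e. iff j's share is at least 0.2222.
The only share above 0.2222 is Noor's 9/35, contributing 10; the remaining 5 contribute 0. Total contributed: 10.
The shared-notes effort pays out 4.5 × 10 = 45.00 in total (split across the unequal shares, but the aggregate is all that matters for the group sum).
The 5 free-riders keep 10 each, adding 50. Group total = 50 + 45.00 = 95.00.

95.00 hours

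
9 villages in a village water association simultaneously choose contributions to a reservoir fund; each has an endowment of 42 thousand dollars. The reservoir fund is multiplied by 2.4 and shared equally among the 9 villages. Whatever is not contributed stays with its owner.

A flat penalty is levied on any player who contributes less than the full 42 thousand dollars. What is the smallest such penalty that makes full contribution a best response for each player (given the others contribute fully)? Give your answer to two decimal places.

Given the others contribute fully, the best deviation is to contribute 0 (any partial contribution still incurs the fine and gives up units whose private return 0.2667 is below 1).
Deviating from 42 to 0 saves 42 thousand dollars but forfeits the deviator's share of the drop in the reservoir fund: 2.4/9 × 42 = 11.20.
So the deviation gain is 42 − 11.20 = 30.80, and the fine must be at least 30.80 thousand dollars to wipe it out.

30.80 thousand dollars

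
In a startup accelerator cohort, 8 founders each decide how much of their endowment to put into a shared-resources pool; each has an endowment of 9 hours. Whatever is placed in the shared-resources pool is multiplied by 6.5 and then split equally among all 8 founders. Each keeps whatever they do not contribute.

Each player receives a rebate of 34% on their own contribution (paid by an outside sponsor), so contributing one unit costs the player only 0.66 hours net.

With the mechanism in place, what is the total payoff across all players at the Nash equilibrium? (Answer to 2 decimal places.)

Under the mechanism each unit contributed yields (6.5/8) / 0.66 = 1.2311 back to its contributor per unit of net cost, which exceeds 1, making full contribution the dominant choice for everyone.
At the Nash equilibrium everyone contributes 9. Group total payoff = 8 × (9 × 0.34 + 6.5 × 9) = 492.48.

492.48 hours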